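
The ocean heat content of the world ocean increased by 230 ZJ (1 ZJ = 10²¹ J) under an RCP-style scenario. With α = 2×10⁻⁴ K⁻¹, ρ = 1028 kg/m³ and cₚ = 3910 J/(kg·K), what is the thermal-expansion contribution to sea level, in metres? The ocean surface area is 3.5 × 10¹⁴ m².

0.0327 m

Per unit area: Q = 230×10²¹ / (3.5×10¹⁴) ≈ 6.571×10⁸ J/m²
Δh = αQ/(ρcₚ) = 2×10⁻⁴ × 6.571×10⁸ / (1028 × 3910) ≈ 0.032696 m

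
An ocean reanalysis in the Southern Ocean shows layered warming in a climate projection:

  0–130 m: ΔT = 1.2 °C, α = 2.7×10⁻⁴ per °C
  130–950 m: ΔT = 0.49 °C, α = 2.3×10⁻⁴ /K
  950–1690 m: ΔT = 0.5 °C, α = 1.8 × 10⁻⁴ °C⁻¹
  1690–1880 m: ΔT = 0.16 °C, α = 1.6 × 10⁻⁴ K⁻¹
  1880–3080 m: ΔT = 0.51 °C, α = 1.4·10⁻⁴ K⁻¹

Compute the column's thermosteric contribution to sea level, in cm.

29 cm

130 × 2.7×10⁻⁴ × 1.2 = 0.04212 m
130–950 m: 820 × 0.49 × 2.3×10⁻⁴ = 0.092414 m
740 × 1.8×10⁻⁴ × 0.5 = 0.06660 m
190 × 0.16 × 1.6×10⁻⁴ = 0.004864 m
Layer 5: 1.4×10⁻⁴ × 1200 × 0.51 = 0.08568 m
Δh = 0.04212 + 0.092414 + 0.06660 + 0.004864 + 0.08568 = 0.291678 m ≈ 29 cm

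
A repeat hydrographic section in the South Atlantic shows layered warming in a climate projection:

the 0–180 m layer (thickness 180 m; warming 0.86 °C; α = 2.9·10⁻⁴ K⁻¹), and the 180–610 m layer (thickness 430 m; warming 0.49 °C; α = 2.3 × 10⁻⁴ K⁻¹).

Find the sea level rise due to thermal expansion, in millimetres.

93.4 mm of thermosteric rise

0–180 m: 0.86 × 2.9×10⁻⁴ × 180 = 0.044892 m
180–610 m: 0.49 × 430 × 2.3×10⁻⁴ = 0.048461 m
Δh = 0.044892 + 0.048461 = 0.093353 m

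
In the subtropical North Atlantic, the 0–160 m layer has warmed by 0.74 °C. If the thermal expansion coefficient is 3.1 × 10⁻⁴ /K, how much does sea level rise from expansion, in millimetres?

36.7 mm

Δh = αΔT·H = 3.1×10⁻⁴ × 0.74 × 160 = 0.036704 m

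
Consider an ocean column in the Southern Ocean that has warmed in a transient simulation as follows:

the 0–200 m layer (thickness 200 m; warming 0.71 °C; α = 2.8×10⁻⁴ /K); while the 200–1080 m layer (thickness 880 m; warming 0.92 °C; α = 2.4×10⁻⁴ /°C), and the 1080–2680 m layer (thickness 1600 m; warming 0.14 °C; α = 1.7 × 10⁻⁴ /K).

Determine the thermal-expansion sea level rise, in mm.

272 mm of thermosteric rise

Layer 1: 200 × 2.8×10⁻⁴ × 0.71 = 0.03976 m
0.92 × 2.4×10⁻⁴ × 880 = 0.194304 m
Layer 3: 0.14 × 1600 × 1.7×10⁻⁴ = 0.03808 m
Δh = 0.03976 + 0.194304 + 0.03808 = 0.272144 m ≈ 272 mm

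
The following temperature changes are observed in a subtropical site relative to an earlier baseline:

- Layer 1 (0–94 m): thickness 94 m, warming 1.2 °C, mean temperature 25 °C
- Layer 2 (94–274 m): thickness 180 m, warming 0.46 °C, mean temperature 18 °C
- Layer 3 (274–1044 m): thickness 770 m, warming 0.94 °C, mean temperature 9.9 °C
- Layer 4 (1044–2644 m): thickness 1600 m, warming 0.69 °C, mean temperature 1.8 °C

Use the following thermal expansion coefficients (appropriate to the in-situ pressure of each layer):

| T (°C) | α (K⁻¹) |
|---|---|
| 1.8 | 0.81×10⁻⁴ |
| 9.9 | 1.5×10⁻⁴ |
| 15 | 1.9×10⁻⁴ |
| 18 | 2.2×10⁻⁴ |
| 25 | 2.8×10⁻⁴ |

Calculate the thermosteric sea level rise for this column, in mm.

250 mm

Layer 1 at 25 °C → α = 2.8×10⁻⁴ K⁻¹
Layer 2 at 18 °C → α = 2.2×10⁻⁴ K⁻¹
Layer 3 at 9.9 °C → α = 1.5×10⁻⁴ K⁻¹
Layer 4 at 1.8 °C → α = 0.81×10⁻⁴ K⁻¹
94 × 2.8×10⁻⁴ × 1.2 = 0.031584 m
Layer 2: 180 × 0.46 × 2.2×10⁻⁴ = 0.018216 m
274–1044 m: 0.94 × 1.5×10⁻⁴ × 770 = 0.10857 m
1044–2644 m: 0.81×10⁻⁴ × 1600 × 0.69 = 0.089424 m
Δh = 0.031584 + 0.018216 + 0.10857 + 0.089424 = 0.247794 m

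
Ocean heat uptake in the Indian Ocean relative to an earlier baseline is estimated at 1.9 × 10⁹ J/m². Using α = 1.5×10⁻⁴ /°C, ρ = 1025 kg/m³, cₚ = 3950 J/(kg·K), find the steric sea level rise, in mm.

Δh = αQ/(ρcₚ) = 1.5×10⁻⁴ × 1.9×10⁹ / (1025 × 3950) ≈ 0.070392 m

Δh ≈ 70.4 mm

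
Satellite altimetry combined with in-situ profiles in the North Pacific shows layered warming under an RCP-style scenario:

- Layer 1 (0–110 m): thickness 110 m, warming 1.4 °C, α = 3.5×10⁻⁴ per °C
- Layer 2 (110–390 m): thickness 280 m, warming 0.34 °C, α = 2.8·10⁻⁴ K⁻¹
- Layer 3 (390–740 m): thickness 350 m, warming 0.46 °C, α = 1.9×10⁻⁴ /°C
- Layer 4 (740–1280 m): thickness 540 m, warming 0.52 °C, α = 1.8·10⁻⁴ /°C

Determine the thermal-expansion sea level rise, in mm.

about 160 mm

3.5×10⁻⁴ × 110 × 1.4 = 0.05390 m
Layer 2: 0.34 × 2.8×10⁻⁴ × 280 = 0.026656 m
1.9×10⁻⁴ × 350 × 0.46 = 0.03059 m
1.8×10⁻⁴ × 540 × 0.52 = 0.050544 m
Δh = 0.05390 + 0.026656 + 0.03059 + 0.050544 = 0.16169 m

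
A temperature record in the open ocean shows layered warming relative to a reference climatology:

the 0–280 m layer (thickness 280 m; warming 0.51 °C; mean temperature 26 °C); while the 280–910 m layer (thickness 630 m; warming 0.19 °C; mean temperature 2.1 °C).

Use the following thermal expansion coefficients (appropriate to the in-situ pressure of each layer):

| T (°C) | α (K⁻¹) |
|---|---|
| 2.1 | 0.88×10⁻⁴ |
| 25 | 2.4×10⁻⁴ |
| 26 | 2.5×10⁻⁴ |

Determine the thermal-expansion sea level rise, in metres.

Δh = 0.0462 m

Layer 1 at 26 °C → α = 2.5×10⁻⁴ K⁻¹
Layer 2 at 2.1 °C → α = 0.88×10⁻⁴ K⁻¹
Layer 1: 280 × 0.51 × 2.5×10⁻⁴ = 0.03570 m
Layer 2: 0.88×10⁻⁴ × 0.19 × 630 = 0.0105336 m
Δh = 0.03570 + 0.0105336 = 0.0462336 m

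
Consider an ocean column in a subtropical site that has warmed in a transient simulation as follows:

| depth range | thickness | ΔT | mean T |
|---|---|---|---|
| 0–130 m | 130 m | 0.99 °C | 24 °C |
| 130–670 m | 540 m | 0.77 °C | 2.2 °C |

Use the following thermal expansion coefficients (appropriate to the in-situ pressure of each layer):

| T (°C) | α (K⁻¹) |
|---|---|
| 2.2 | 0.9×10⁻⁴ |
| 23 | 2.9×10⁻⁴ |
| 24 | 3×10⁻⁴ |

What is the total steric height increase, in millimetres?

Layer 1 at 24 °C → α = 3×10⁻⁴ K⁻¹
Layer 2 at 2.2 °C → α = 0.9×10⁻⁴ K⁻¹
0–130 m: 0.99 × 3×10⁻⁴ × 130 = 0.03861 m
Layer 2: 0.77 × 540 × 0.9×10⁻⁴ = 0.037422 m
Δh = 0.03861 + 0.037422 = 0.076032 m

Δh ≈ 76 mm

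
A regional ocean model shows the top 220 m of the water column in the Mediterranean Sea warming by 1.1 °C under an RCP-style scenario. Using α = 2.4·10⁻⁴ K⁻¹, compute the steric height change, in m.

about 0.058 m

Δh = αΔT·H = 2.4×10⁻⁴ × 1.1 × 220 = 0.05808 m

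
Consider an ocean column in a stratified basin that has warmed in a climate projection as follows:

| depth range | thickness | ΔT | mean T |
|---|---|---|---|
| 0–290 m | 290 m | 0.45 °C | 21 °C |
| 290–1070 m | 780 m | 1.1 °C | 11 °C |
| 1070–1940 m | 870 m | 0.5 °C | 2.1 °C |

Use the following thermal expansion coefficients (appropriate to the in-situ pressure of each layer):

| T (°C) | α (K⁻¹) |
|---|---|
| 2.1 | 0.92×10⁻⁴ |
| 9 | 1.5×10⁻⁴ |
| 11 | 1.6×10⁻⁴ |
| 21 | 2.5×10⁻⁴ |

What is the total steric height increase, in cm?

about 21.0 cm

Layer 1 at 21 °C → α = 2.5×10⁻⁴ K⁻¹
Layer 2 at 11 °C → α = 1.6×10⁻⁴ K⁻¹
Layer 3 at 2.1 °C → α = 0.92×10⁻⁴ K⁻¹
2.5×10⁻⁴ × 0.45 × 290 = 0.032625 m
290–1070 m: 1.6×10⁻⁴ × 780 × 1.1 = 0.13728 m
1070–1940 m: 0.92×10⁻⁴ × 870 × 0.5 = 0.04002 m
Δh = 0.032625 + 0.13728 + 0.04002 = 0.209925 m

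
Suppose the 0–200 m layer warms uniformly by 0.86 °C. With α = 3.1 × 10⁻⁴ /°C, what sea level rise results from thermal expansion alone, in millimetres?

Δh = αΔT·H = 3.1×10⁻⁴ × 0.86 × 200 = 0.05332 m

Δh ≈ 53.3 mm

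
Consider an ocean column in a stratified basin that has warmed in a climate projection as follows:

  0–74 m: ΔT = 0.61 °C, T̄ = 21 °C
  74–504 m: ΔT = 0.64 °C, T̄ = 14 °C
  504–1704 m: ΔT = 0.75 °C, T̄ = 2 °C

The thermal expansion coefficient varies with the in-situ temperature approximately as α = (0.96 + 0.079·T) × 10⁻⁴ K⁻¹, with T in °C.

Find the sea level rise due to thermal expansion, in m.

Δh ≈ 0.169 m

Layer 1: α = (0.96 + 0.079×21)×10⁻⁴ = 2.619×10⁻⁴ K⁻¹
Layer 2: α = (0.96 + 0.079×14)×10⁻⁴ = 2.066×10⁻⁴ K⁻¹
Layer 3: α = (0.96 + 0.079×2)×10⁻⁴ = 1.118×10⁻⁴ K⁻¹
0–74 m: 74 × 0.61 × 2.619×10⁻⁴ = 0.011822166 m
Layer 2: 2.066×10⁻⁴ × 430 × 0.64 = 0.05685632 m
1200 × 1.118×10⁻⁴ × 0.75 = 0.10062 m
Δh = 0.011822166 + 0.05685632 + 0.10062 = 0.169298486 m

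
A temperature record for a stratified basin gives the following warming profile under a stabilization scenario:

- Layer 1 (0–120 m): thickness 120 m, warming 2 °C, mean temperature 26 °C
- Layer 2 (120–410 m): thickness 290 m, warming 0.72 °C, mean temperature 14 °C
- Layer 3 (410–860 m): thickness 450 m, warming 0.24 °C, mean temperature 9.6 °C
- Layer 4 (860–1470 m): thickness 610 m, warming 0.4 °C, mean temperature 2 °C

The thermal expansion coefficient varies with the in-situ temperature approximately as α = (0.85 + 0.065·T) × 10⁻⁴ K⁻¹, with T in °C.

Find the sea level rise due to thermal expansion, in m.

Δh = 0.138 m

Layer 1: α = (0.85 + 0.065×26)×10⁻⁴ = 2.54×10⁻⁴ K⁻¹
Layer 2: α = (0.85 + 0.065×14)×10⁻⁴ = 1.76×10⁻⁴ K⁻¹
Layer 3: α = (0.85 + 0.065×9.6)×10⁻⁴ = 1.474×10⁻⁴ K⁻¹
Layer 4: α = (0.85 + 0.065×2)×10⁻⁴ = 0.98×10⁻⁴ K⁻¹
Layer 1: 120 × 2 × 2.54×10⁻⁴ = 0.06096 m
120–410 m: 0.72 × 1.76×10⁻⁴ × 290 = 0.0367488 m
410–860 m: 1.474×10⁻⁴ × 0.24 × 450 = 0.0159192 m
Layer 4: 0.4 × 610 × 0.98×10⁻⁴ = 0.023912 m
Δh = 0.06096 + 0.0367488 + 0.0159192 + 0.023912 = 0.13754 m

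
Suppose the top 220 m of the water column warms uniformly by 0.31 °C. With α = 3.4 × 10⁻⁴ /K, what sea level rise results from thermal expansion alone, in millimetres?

Δh ≈ 23 mm

Δh = αΔT·H = 3.4×10⁻⁴ × 0.31 × 220 = 0.023188 m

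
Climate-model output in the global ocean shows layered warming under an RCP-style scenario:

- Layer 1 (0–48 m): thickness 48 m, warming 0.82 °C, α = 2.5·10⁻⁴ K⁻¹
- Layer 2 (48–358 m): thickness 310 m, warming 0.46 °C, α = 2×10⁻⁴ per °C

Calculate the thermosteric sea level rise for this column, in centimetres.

3.84 cm

0.82 × 2.5×10⁻⁴ × 48 = 0.00984 m
48–358 m: 310 × 0.46 × 2×10⁻⁴ = 0.02852 m
Δh = 0.00984 + 0.02852 = 0.03836 m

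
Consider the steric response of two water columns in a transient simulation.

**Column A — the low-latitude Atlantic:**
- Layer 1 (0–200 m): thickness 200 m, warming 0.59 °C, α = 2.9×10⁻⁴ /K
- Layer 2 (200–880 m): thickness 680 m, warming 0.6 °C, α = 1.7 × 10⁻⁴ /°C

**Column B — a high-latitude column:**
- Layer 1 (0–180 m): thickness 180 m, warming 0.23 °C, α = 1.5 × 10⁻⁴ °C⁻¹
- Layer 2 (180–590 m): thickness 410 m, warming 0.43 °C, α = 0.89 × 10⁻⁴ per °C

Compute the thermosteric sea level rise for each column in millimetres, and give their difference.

A 200 × 2.9×10⁻⁴ × 0.59 = 0.03422 m
A Layer 2: 0.6 × 680 × 1.7×10⁻⁴ = 0.06936 m
A total: 0.10358 m
B Layer 1: 0.23 × 180 × 1.5×10⁻⁴ = 0.00621 m
B Layer 2: 0.43 × 0.89×10⁻⁴ × 410 = 0.0156907 m
B total: 0.0219007 m
Difference: 0.10358 − 0.0219007 = 0.0816793 m

A: 104 mm; B: 21.9 mm; difference 81.7 mm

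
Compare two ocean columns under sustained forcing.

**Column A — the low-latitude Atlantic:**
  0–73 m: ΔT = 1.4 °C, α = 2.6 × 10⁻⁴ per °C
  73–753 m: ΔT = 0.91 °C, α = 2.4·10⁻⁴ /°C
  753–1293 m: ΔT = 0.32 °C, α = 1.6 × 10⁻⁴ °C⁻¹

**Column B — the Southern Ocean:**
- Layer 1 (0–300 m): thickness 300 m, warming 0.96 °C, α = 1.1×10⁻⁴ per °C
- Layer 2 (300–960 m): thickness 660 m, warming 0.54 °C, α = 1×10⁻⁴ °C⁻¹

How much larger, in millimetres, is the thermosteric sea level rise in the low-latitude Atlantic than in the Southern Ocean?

A 2.6×10⁻⁴ × 73 × 1.4 = 0.026572 m
A 73–753 m: 2.4×10⁻⁴ × 0.91 × 680 = 0.148512 m
A Layer 3: 1.6×10⁻⁴ × 540 × 0.32 = 0.027648 m
A total: 0.202732 m
B 0–300 m: 0.96 × 1.1×10⁻⁴ × 300 = 0.03168 m
B Layer 2: 1×10⁻⁴ × 660 × 0.54 = 0.03564 m
B total: 0.06732 m
Difference: 0.202732 − 0.06732 = 0.135412 m

135 mm larger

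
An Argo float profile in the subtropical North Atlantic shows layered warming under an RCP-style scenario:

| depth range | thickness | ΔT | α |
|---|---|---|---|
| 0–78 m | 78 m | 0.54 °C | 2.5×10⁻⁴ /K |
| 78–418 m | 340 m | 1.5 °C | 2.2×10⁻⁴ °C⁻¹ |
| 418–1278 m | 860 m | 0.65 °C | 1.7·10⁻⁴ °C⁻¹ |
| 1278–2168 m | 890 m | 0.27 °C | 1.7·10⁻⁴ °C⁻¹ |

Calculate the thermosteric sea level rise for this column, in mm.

0–78 m: 2.5×10⁻⁴ × 0.54 × 78 = 0.01053 m
2.2×10⁻⁴ × 340 × 1.5 = 0.11220 m
860 × 1.7×10⁻⁴ × 0.65 = 0.09503 m
1278–2168 m: 0.27 × 890 × 1.7×10⁻⁴ = 0.040851 m
Δh = 0.01053 + 0.11220 + 0.09503 + 0.040851 = 0.258611 m ≈ 259 mm

259 mm of thermosteric rise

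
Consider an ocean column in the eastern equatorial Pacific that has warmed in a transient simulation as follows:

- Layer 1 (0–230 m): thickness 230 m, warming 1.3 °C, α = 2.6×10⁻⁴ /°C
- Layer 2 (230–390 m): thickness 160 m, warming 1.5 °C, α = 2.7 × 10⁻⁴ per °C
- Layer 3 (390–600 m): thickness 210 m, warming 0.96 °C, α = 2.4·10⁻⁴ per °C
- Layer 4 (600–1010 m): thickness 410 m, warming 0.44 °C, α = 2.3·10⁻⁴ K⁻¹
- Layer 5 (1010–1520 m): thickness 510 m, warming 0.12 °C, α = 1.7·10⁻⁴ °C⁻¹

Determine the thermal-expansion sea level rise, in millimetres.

Δh = 243 mm

0–230 m: 1.3 × 2.6×10⁻⁴ × 230 = 0.07774 m
Layer 2: 160 × 2.7×10⁻⁴ × 1.5 = 0.06480 m
390–600 m: 2.4×10⁻⁴ × 210 × 0.96 = 0.048384 m
600–1010 m: 0.44 × 2.3×10⁻⁴ × 410 = 0.041492 m
Layer 5: 1.7×10⁻⁴ × 510 × 0.12 = 0.010404 m
Δh = 0.07774 + 0.06480 + 0.048384 + 0.041492 + 0.010404 = 0.24282 m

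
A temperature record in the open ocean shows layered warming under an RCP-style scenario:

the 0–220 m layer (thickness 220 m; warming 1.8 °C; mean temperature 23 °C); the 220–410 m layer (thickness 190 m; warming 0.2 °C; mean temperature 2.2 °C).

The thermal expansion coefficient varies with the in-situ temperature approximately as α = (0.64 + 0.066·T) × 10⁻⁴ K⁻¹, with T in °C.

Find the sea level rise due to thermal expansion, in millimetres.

Layer 1: α = (0.64 + 0.066×23)×10⁻⁴ = 2.158×10⁻⁴ K⁻¹
Layer 2: α = (0.64 + 0.066×2.2)×10⁻⁴ = 0.7852×10⁻⁴ K⁻¹
Layer 1: 220 × 2.158×10⁻⁴ × 1.8 = 0.0854568 m
220–410 m: 190 × 0.7852×10⁻⁴ × 0.2 = 0.00298376 m
Δh = 0.0854568 + 0.00298376 = 0.08844056 m ≈ 88.4 mm

Δh ≈ 88.4 mm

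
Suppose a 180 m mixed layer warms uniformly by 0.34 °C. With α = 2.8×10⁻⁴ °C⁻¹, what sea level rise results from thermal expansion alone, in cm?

Δh = αΔT·H = 2.8×10⁻⁴ × 0.34 × 180 = 0.017136 m

1.7 cm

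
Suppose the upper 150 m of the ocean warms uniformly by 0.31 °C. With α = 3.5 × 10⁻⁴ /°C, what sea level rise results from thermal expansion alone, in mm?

about 16.3 mm

Δh = αΔT·H = 3.5×10⁻⁴ × 0.31 × 150 = 0.016275 m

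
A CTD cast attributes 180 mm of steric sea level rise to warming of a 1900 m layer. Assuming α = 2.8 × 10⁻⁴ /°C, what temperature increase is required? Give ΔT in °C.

ΔT = Δh/(αH) = 0.18 / (2.8×10⁻⁴ × 1900) ≈ 0.3383 °C

ΔT ≈ 0.34 °C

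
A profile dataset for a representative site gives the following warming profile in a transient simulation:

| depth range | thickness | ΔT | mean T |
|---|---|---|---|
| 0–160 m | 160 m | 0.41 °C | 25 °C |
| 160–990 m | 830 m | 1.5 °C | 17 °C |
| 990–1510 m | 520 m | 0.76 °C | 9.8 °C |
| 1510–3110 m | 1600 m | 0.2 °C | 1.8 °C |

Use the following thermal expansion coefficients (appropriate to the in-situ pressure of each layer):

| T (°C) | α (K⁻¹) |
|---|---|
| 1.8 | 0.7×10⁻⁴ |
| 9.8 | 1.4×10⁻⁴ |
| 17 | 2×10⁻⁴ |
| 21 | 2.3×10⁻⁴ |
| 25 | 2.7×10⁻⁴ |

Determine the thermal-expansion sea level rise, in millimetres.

Layer 1 at 25 °C → α = 2.7×10⁻⁴ K⁻¹
Layer 2 at 17 °C → α = 2×10⁻⁴ K⁻¹
Layer 3 at 9.8 °C → α = 1.4×10⁻⁴ K⁻¹
Layer 4 at 1.8 °C → α = 0.7×10⁻⁴ K⁻¹
0–160 m: 0.41 × 2.7×10⁻⁴ × 160 = 0.017712 m
1.5 × 2×10⁻⁴ × 830 = 0.24900 m
990–1510 m: 0.76 × 520 × 1.4×10⁻⁴ = 0.055328 m
1600 × 0.7×10⁻⁴ × 0.2 = 0.02240 m
Δh = 0.017712 + 0.24900 + 0.055328 + 0.02240 = 0.34444 m

Δh = 344 mm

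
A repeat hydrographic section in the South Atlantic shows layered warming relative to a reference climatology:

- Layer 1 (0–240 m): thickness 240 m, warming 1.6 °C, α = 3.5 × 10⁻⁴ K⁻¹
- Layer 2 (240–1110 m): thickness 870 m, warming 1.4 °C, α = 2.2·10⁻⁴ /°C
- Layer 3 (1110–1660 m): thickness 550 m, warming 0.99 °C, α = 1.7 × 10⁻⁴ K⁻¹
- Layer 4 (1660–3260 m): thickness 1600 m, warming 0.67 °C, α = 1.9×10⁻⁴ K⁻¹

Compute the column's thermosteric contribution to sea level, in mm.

about 699 mm

0–240 m: 240 × 1.6 × 3.5×10⁻⁴ = 0.13440 m
Layer 2: 1.4 × 2.2×10⁻⁴ × 870 = 0.26796 m
550 × 1.7×10⁻⁴ × 0.99 = 0.092565 m
1660–3260 m: 0.67 × 1600 × 1.9×10⁻⁴ = 0.20368 m
Δh = 0.13440 + 0.26796 + 0.092565 + 0.20368 = 0.698605 m ≈ 699 mm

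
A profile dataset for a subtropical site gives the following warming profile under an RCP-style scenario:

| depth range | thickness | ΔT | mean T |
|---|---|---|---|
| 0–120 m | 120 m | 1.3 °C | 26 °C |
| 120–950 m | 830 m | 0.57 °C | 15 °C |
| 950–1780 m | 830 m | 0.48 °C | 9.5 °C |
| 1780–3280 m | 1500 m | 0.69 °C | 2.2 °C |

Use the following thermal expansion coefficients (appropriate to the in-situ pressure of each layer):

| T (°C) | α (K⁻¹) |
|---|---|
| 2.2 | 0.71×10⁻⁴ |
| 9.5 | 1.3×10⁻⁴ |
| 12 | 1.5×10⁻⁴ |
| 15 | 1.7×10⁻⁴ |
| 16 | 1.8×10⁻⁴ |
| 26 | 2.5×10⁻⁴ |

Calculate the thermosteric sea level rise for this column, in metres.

Layer 1 at 26 °C → α = 2.5×10⁻⁴ K⁻¹
Layer 2 at 15 °C → α = 1.7×10⁻⁴ K⁻¹
Layer 3 at 9.5 °C → α = 1.3×10⁻⁴ K⁻¹
Layer 4 at 2.2 °C → α = 0.71×10⁻⁴ K⁻¹
Layer 1: 2.5×10⁻⁴ × 120 × 1.3 = 0.03900 m
120–950 m: 1.7×10⁻⁴ × 830 × 0.57 = 0.080427 m
Layer 3: 0.48 × 1.3×10⁻⁴ × 830 = 0.051792 m
1780–3280 m: 0.69 × 1500 × 0.71×10⁻⁴ = 0.073485 m
Δh = 0.03900 + 0.080427 + 0.051792 + 0.073485 = 0.244704 m ≈ 0.24 m

0.24 m of thermosteric rise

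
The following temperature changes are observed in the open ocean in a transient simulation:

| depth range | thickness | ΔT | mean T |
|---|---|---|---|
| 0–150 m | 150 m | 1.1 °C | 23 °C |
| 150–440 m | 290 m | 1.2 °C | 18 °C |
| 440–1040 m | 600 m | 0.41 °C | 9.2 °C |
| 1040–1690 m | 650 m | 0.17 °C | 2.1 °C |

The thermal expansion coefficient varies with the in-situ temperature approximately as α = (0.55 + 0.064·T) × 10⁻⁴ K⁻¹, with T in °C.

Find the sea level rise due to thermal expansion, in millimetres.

128 mm of thermosteric rise

Layer 1: α = (0.55 + 0.064×23)×10⁻⁴ = 2.022×10⁻⁴ K⁻¹
Layer 2: α = (0.55 + 0.064×18)×10⁻⁴ = 1.702×10⁻⁴ K⁻¹
Layer 3: α = (0.55 + 0.064×9.2)×10⁻⁴ = 1.1388×10⁻⁴ K⁻¹
Layer 4: α = (0.55 + 0.064×2.1)×10⁻⁴ = 0.6844×10⁻⁴ K⁻¹
150 × 2.022×10⁻⁴ × 1.1 = 0.033363 m
290 × 1.2 × 1.702×10⁻⁴ = 0.0592296 m
440–1040 m: 0.41 × 600 × 1.1388×10⁻⁴ = 0.02801448 m
Layer 4: 0.17 × 650 × 0.6844×10⁻⁴ = 0.00756262 m
Δh = 0.033363 + 0.0592296 + 0.02801448 + 0.00756262 = 0.1281697 m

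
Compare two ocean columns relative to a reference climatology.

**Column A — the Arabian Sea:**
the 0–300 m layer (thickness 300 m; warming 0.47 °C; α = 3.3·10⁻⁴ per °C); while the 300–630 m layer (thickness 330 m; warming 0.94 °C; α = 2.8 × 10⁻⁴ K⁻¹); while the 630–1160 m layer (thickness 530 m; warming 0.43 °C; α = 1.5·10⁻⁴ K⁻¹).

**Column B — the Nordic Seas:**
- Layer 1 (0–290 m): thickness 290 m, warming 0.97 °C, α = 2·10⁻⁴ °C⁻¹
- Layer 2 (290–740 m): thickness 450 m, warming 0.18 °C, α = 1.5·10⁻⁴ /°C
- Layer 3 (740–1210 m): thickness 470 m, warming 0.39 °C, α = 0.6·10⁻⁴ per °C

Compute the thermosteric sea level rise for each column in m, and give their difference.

Δh_A ≈ 0.168 m, Δh_B ≈ 0.0794 m; difference ≈ 0.0882 m

A 0–300 m: 3.3×10⁻⁴ × 0.47 × 300 = 0.04653 m
A Layer 2: 2.8×10⁻⁴ × 0.94 × 330 = 0.086856 m
A 630–1160 m: 1.5×10⁻⁴ × 530 × 0.43 = 0.034185 m
A total: 0.167571 m
B Layer 1: 290 × 2×10⁻⁴ × 0.97 = 0.05626 m
B Layer 2: 1.5×10⁻⁴ × 450 × 0.18 = 0.01215 m
B Layer 3: 470 × 0.39 × 0.6×10⁻⁴ = 0.010998 m
B total: 0.079408 m
Difference: 0.167571 − 0.079408 = 0.088163 m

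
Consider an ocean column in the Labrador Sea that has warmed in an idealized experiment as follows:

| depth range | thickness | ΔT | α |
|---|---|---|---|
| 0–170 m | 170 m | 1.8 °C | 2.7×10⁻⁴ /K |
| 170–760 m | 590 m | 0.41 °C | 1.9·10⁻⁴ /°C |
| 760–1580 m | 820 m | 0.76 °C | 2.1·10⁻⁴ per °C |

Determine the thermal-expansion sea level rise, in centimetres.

170 × 2.7×10⁻⁴ × 1.8 = 0.08262 m
170–760 m: 590 × 1.9×10⁻⁴ × 0.41 = 0.045961 m
Layer 3: 2.1×10⁻⁴ × 820 × 0.76 = 0.130872 m
Δh = 0.08262 + 0.045961 + 0.130872 = 0.259453 m ≈ 26 cm

Δh = 26 cm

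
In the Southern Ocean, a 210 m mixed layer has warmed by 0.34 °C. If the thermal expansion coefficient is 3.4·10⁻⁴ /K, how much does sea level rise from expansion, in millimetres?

Δh = αΔT·H = 3.4×10⁻⁴ × 0.34 × 210 = 0.024276 m

24.3 mm of thermosteric rise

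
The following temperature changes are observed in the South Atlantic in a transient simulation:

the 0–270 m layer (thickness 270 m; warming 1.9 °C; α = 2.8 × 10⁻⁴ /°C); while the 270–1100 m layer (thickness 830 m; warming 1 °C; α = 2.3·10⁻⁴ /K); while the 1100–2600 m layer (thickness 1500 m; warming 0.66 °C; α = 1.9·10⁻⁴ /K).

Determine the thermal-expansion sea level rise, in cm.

Δh ≈ 52 cm

0–270 m: 1.9 × 270 × 2.8×10⁻⁴ = 0.14364 m
2.3×10⁻⁴ × 830 × 1 = 0.19090 m
Layer 3: 1500 × 1.9×10⁻⁴ × 0.66 = 0.18810 m
Δh = 0.14364 + 0.19090 + 0.18810 = 0.52264 m ≈ 52 cm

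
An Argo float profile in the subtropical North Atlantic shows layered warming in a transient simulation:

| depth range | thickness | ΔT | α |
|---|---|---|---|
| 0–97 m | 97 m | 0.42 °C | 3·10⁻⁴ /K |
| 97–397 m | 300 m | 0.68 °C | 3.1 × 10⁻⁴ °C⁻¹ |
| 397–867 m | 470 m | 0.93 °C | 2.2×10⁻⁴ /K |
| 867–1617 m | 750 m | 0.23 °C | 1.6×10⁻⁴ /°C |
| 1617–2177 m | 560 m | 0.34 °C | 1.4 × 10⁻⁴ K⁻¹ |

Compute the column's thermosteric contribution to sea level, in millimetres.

226 mm

0–97 m: 97 × 0.42 × 3×10⁻⁴ = 0.012222 m
Layer 2: 0.68 × 300 × 3.1×10⁻⁴ = 0.06324 m
Layer 3: 470 × 0.93 × 2.2×10⁻⁴ = 0.096162 m
0.23 × 750 × 1.6×10⁻⁴ = 0.02760 m
0.34 × 560 × 1.4×10⁻⁴ = 0.026656 m
Δh = 0.012222 + 0.06324 + 0.096162 + 0.02760 + 0.026656 = 0.22588 m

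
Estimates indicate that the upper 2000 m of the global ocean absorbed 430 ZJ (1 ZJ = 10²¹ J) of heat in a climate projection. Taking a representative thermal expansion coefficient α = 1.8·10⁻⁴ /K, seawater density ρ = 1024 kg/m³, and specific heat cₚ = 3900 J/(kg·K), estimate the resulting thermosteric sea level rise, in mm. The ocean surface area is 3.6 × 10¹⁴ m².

Per unit area: Q = 430×10²¹ / (3.6×10¹⁴) ≈ 1.194×10⁹ J/m²
Δh = αQ/(ρcₚ) = 1.8×10⁻⁴ × 1.194×10⁹ / (1024 × 3900) ≈ 0.053816 m

about 54 mm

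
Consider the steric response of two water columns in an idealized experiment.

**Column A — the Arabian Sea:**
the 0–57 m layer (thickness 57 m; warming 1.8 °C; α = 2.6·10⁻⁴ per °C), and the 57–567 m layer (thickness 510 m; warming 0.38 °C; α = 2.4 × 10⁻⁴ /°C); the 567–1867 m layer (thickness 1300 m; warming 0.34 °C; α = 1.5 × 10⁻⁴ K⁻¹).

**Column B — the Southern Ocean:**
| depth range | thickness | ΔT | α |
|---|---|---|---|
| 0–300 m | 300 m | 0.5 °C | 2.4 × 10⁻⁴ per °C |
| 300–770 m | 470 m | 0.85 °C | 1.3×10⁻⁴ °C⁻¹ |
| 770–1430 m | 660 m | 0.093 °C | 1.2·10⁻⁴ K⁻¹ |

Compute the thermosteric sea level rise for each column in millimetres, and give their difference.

A Layer 1: 57 × 1.8 × 2.6×10⁻⁴ = 0.026676 m
A 57–567 m: 0.38 × 2.4×10⁻⁴ × 510 = 0.046512 m
A Layer 3: 1.5×10⁻⁴ × 0.34 × 1300 = 0.06630 m
A total: 0.139488 m
B Layer 1: 300 × 0.5 × 2.4×10⁻⁴ = 0.03600 m
B 1.3×10⁻⁴ × 470 × 0.85 = 0.051935 m
B 770–1430 m: 0.093 × 660 × 1.2×10⁻⁴ = 0.0073656 m
B total: 0.0953006 m
Difference: 0.139488 − 0.0953006 = 0.0441874 m

Δh_A ≈ 140 mm, Δh_B ≈ 95 mm; difference ≈ 44 mm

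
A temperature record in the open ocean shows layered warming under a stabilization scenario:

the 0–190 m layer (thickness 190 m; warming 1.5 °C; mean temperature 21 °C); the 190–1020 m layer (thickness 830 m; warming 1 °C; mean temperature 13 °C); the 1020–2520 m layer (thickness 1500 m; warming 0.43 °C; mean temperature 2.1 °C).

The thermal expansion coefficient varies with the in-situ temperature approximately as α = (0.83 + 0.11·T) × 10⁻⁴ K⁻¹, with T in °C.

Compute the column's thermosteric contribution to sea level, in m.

Layer 1: α = (0.83 + 0.11×21)×10⁻⁴ = 3.14×10⁻⁴ K⁻¹
Layer 2: α = (0.83 + 0.11×13)×10⁻⁴ = 2.26×10⁻⁴ K⁻¹
Layer 3: α = (0.83 + 0.11×2.1)×10⁻⁴ = 1.061×10⁻⁴ K⁻¹
3.14×10⁻⁴ × 1.5 × 190 = 0.08949 m
Layer 2: 830 × 2.26×10⁻⁴ × 1 = 0.18758 m
1500 × 0.43 × 1.061×10⁻⁴ = 0.0684345 m
Δh = 0.08949 + 0.18758 + 0.0684345 = 0.3455045 m ≈ 0.346 m

about 0.346 m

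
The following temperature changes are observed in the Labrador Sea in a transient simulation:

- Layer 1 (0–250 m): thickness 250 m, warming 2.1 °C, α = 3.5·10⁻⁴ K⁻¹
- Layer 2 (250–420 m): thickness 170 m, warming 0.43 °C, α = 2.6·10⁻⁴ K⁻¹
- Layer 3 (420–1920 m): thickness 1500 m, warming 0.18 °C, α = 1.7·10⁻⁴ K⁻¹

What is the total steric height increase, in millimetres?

249 mm

2.1 × 250 × 3.5×10⁻⁴ = 0.18375 m
Layer 2: 2.6×10⁻⁴ × 170 × 0.43 = 0.019006 m
1500 × 0.18 × 1.7×10⁻⁴ = 0.04590 m
Δh = 0.18375 + 0.019006 + 0.04590 = 0.248656 m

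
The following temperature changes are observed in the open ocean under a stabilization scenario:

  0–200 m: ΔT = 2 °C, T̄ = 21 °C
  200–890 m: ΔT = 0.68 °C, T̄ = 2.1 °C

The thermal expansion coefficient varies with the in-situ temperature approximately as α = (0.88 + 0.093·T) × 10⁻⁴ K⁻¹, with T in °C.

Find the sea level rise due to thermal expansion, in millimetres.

about 164 mm

Layer 1: α = (0.88 + 0.093×21)×10⁻⁴ = 2.833×10⁻⁴ K⁻¹
Layer 2: α = (0.88 + 0.093×2.1)×10⁻⁴ = 1.0753×10⁻⁴ K⁻¹
Layer 1: 200 × 2.833×10⁻⁴ × 2 = 0.11332 m
200–890 m: 690 × 1.0753×10⁻⁴ × 0.68 = 0.050453076 m
Δh = 0.11332 + 0.050453076 = 0.163773076 m ≈ 164 mm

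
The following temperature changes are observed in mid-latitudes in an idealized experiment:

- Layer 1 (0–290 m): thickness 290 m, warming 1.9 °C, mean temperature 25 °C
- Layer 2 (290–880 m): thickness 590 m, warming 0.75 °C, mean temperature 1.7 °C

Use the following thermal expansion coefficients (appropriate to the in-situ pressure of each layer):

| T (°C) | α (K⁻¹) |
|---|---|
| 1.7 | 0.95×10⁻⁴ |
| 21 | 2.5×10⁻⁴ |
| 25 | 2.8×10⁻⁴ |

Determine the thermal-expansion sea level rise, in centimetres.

Layer 1 at 25 °C → α = 2.8×10⁻⁴ K⁻¹
Layer 2 at 1.7 °C → α = 0.95×10⁻⁴ K⁻¹
1.9 × 2.8×10⁻⁴ × 290 = 0.15428 m
0.95×10⁻⁴ × 0.75 × 590 = 0.0420375 m
Δh = 0.15428 + 0.0420375 = 0.1963175 m ≈ 19.6 cm

about 19.6 cm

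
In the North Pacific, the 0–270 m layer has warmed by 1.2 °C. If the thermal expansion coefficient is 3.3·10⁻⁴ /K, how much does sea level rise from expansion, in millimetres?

107 mm

Δh = αΔT·H = 3.3×10⁻⁴ × 1.2 × 270 = 0.10692 m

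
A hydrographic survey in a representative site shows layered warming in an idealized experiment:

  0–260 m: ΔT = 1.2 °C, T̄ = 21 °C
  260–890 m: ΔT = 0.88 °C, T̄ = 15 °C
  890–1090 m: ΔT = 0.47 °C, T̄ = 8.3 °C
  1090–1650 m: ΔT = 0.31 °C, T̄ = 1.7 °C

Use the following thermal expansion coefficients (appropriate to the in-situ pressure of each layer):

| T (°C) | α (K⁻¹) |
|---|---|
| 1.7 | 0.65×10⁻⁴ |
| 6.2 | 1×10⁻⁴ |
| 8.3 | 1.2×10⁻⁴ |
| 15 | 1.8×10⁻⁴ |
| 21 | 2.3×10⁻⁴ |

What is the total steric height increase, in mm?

Layer 1 at 21 °C → α = 2.3×10⁻⁴ K⁻¹
Layer 2 at 15 °C → α = 1.8×10⁻⁴ K⁻¹
Layer 3 at 8.3 °C → α = 1.2×10⁻⁴ K⁻¹
Layer 4 at 1.7 °C → α = 0.65×10⁻⁴ K⁻¹
260 × 2.3×10⁻⁴ × 1.2 = 0.07176 m
Layer 2: 1.8×10⁻⁴ × 0.88 × 630 = 0.099792 m
200 × 1.2×10⁻⁴ × 0.47 = 0.01128 m
560 × 0.65×10⁻⁴ × 0.31 = 0.011284 m
Δh = 0.07176 + 0.099792 + 0.01128 + 0.011284 = 0.194116 m ≈ 194 mm

194 mm of thermosteric rise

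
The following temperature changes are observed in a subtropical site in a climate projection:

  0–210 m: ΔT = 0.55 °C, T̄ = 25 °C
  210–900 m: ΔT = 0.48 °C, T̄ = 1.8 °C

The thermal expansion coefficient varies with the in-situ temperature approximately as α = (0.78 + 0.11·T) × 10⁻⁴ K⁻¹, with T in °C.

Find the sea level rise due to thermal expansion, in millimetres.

73.2 mm

Layer 1: α = (0.78 + 0.11×25)×10⁻⁴ = 3.53×10⁻⁴ K⁻¹
Layer 2: α = (0.78 + 0.11×1.8)×10⁻⁴ = 0.978×10⁻⁴ K⁻¹
3.53×10⁻⁴ × 210 × 0.55 = 0.0407715 m
210–900 m: 690 × 0.48 × 0.978×10⁻⁴ = 0.03239136 m
Δh = 0.0407715 + 0.03239136 = 0.07316286 m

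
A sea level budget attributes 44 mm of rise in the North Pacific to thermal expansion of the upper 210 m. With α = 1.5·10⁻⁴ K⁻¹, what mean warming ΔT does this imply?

ΔT = Δh/(αH) = 0.044 / (1.5×10⁻⁴ × 210) ≈ 1.397 K

ΔT ≈ 1.40 K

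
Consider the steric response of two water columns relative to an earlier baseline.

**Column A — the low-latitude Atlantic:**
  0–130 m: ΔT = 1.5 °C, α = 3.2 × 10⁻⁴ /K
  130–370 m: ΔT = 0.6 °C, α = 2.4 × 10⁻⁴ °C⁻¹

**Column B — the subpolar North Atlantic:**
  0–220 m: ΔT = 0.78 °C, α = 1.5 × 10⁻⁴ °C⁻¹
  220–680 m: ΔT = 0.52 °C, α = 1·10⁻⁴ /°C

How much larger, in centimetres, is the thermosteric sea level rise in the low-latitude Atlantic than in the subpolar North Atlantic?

4.7 cm

A Layer 1: 130 × 1.5 × 3.2×10⁻⁴ = 0.06240 m
A 130–370 m: 0.6 × 2.4×10⁻⁴ × 240 = 0.03456 m
A total: 0.09696 m
B 0–220 m: 0.78 × 220 × 1.5×10⁻⁴ = 0.02574 m
B Layer 2: 460 × 0.52 × 1×10⁻⁴ = 0.02392 m
B total: 0.04966 m
Difference: 0.09696 − 0.04966 = 0.04730 m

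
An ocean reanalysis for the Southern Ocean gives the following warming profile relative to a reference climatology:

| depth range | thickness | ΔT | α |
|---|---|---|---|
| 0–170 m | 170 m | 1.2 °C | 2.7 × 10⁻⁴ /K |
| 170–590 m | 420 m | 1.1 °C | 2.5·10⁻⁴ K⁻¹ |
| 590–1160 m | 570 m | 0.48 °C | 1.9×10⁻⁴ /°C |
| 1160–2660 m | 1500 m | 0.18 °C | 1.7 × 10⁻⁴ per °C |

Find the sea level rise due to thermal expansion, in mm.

268 mm

1.2 × 170 × 2.7×10⁻⁴ = 0.05508 m
170–590 m: 420 × 1.1 × 2.5×10⁻⁴ = 0.11550 m
590–1160 m: 570 × 1.9×10⁻⁴ × 0.48 = 0.051984 m
1160–2660 m: 1.7×10⁻⁴ × 0.18 × 1500 = 0.04590 m
Δh = 0.05508 + 0.11550 + 0.051984 + 0.04590 = 0.268464 m ≈ 268 mm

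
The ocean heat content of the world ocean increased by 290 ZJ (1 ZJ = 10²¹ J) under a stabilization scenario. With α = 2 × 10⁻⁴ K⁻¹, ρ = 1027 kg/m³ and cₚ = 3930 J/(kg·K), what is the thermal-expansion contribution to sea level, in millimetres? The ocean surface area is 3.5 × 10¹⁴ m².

Δh = 41 mm

Per unit area: Q = 290×10²¹ / (3.5×10¹⁴) ≈ 8.286×10⁸ J/m²
Δh = αQ/(ρcₚ) = 2×10⁻⁴ × 8.286×10⁸ / (1027 × 3930) ≈ 0.041059 m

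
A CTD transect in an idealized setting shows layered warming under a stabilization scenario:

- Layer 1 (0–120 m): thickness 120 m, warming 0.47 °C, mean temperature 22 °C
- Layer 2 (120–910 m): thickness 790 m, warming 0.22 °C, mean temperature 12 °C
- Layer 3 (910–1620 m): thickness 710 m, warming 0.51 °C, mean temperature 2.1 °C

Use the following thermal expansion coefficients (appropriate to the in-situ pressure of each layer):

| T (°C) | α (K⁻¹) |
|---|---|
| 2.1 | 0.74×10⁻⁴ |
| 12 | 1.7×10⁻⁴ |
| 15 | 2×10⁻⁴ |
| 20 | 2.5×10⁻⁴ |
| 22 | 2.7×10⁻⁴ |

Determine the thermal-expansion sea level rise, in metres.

Layer 1 at 22 °C → α = 2.7×10⁻⁴ K⁻¹
Layer 2 at 12 °C → α = 1.7×10⁻⁴ K⁻¹
Layer 3 at 2.1 °C → α = 0.74×10⁻⁴ K⁻¹
Layer 1: 0.47 × 120 × 2.7×10⁻⁴ = 0.015228 m
0.22 × 1.7×10⁻⁴ × 790 = 0.029546 m
Layer 3: 710 × 0.51 × 0.74×10⁻⁴ = 0.0267954 m
Δh = 0.015228 + 0.029546 + 0.0267954 = 0.0715694 m

Δh ≈ 0.0716 m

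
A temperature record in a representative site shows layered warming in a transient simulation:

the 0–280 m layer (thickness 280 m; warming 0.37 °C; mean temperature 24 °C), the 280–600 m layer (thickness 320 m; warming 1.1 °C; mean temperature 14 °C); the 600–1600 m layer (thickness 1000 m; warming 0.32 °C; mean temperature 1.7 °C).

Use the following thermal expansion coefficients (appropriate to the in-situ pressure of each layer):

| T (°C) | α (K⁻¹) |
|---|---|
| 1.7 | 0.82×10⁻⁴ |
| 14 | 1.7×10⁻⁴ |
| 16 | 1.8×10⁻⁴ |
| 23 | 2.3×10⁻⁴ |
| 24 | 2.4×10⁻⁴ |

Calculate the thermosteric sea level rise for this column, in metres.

Δh ≈ 0.11 m

Layer 1 at 24 °C → α = 2.4×10⁻⁴ K⁻¹
Layer 2 at 14 °C → α = 1.7×10⁻⁴ K⁻¹
Layer 3 at 1.7 °C → α = 0.82×10⁻⁴ K⁻¹
0–280 m: 2.4×10⁻⁴ × 280 × 0.37 = 0.024864 m
320 × 1.1 × 1.7×10⁻⁴ = 0.05984 m
1000 × 0.32 × 0.82×10⁻⁴ = 0.02624 m
Δh = 0.024864 + 0.05984 + 0.02624 = 0.110944 m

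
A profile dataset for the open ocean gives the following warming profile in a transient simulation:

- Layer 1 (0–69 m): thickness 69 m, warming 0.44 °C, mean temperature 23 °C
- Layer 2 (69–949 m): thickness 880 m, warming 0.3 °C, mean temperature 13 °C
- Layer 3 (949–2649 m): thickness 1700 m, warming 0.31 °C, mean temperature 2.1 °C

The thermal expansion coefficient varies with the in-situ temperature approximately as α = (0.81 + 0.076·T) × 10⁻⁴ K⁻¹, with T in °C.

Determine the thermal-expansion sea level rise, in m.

Layer 1: α = (0.81 + 0.076×23)×10⁻⁴ = 2.558×10⁻⁴ K⁻¹
Layer 2: α = (0.81 + 0.076×13)×10⁻⁴ = 1.798×10⁻⁴ K⁻¹
Layer 3: α = (0.81 + 0.076×2.1)×10⁻⁴ = 0.9696×10⁻⁴ K⁻¹
0.44 × 69 × 2.558×10⁻⁴ = 0.007766088 m
Layer 2: 1.798×10⁻⁴ × 0.3 × 880 = 0.0474672 m
949–2649 m: 1700 × 0.9696×10⁻⁴ × 0.31 = 0.05109792 m
Δh = 0.007766088 + 0.0474672 + 0.05109792 = 0.106331208 m

0.106 m of thermosteric rise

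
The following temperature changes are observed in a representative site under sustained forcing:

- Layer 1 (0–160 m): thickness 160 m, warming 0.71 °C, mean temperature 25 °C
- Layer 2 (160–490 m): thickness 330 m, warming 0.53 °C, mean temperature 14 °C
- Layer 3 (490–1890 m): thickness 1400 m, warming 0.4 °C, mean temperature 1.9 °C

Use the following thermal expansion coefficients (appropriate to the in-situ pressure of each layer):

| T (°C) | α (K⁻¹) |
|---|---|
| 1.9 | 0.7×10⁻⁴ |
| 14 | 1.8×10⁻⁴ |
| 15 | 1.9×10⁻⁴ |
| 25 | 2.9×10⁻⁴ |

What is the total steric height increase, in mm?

100 mm

Layer 1 at 25 °C → α = 2.9×10⁻⁴ K⁻¹
Layer 2 at 14 °C → α = 1.8×10⁻⁴ K⁻¹
Layer 3 at 1.9 °C → α = 0.7×10⁻⁴ K⁻¹
0–160 m: 2.9×10⁻⁴ × 160 × 0.71 = 0.032944 m
1.8×10⁻⁴ × 0.53 × 330 = 0.031482 m
Layer 3: 0.4 × 1400 × 0.7×10⁻⁴ = 0.03920 m
Δh = 0.032944 + 0.031482 + 0.03920 = 0.103626 m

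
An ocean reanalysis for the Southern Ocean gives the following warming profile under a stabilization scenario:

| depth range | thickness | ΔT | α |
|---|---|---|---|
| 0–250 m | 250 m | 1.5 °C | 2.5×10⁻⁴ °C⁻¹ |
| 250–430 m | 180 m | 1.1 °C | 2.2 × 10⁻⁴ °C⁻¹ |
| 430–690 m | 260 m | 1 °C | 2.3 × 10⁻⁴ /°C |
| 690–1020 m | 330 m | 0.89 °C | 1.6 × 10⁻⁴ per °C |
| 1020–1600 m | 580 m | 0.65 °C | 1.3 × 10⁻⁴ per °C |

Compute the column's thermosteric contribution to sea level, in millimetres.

Δh ≈ 290 mm

Layer 1: 1.5 × 250 × 2.5×10⁻⁴ = 0.09375 m
Layer 2: 180 × 2.2×10⁻⁴ × 1.1 = 0.04356 m
430–690 m: 2.3×10⁻⁴ × 1 × 260 = 0.05980 m
Layer 4: 0.89 × 330 × 1.6×10⁻⁴ = 0.046992 m
Layer 5: 1.3×10⁻⁴ × 0.65 × 580 = 0.04901 m
Δh = 0.09375 + 0.04356 + 0.05980 + 0.046992 + 0.04901 = 0.293112 m ≈ 290 mm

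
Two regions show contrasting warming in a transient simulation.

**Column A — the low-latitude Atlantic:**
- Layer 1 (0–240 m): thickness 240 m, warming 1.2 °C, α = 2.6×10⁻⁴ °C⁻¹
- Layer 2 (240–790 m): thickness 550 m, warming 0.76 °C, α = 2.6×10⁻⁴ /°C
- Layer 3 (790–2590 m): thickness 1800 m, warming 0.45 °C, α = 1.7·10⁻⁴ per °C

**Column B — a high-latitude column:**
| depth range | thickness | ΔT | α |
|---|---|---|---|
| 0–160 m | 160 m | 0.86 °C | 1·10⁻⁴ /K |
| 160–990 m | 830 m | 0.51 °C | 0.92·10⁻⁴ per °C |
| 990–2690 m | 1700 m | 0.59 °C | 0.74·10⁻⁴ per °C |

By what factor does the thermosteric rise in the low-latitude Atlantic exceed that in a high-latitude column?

A 2.6×10⁻⁴ × 240 × 1.2 = 0.07488 m
A 240–790 m: 0.76 × 2.6×10⁻⁴ × 550 = 0.10868 m
A Layer 3: 1800 × 0.45 × 1.7×10⁻⁴ = 0.13770 m
A total: 0.32126 m
B Layer 1: 1×10⁻⁴ × 160 × 0.86 = 0.01376 m
B Layer 2: 0.51 × 0.92×10⁻⁴ × 830 = 0.0389436 m
B Layer 3: 0.59 × 1700 × 0.74×10⁻⁴ = 0.074222 m
B total: 0.1269256 m
Ratio: 0.32126 / 0.1269256 ≈ 2.531

≈ 2.5×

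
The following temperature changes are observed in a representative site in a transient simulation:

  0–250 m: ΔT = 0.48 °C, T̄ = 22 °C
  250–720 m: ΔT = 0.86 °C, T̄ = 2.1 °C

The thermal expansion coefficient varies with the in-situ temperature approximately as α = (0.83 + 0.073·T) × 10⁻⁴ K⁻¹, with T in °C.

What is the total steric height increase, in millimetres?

Layer 1: α = (0.83 + 0.073×22)×10⁻⁴ = 2.436×10⁻⁴ K⁻¹
Layer 2: α = (0.83 + 0.073×2.1)×10⁻⁴ = 0.9833×10⁻⁴ K⁻¹
Layer 1: 0.48 × 2.436×10⁻⁴ × 250 = 0.029232 m
470 × 0.86 × 0.9833×10⁻⁴ = 0.039744986 m
Δh = 0.029232 + 0.039744986 = 0.068976986 m ≈ 69 mm

about 69 mm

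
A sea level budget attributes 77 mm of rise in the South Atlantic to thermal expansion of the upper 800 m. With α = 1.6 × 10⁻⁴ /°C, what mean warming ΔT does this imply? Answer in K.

ΔT = Δh/(αH) = 0.077 / (1.6×10⁻⁴ × 800) ≈ 0.6016 K

ΔT ≈ 0.602 K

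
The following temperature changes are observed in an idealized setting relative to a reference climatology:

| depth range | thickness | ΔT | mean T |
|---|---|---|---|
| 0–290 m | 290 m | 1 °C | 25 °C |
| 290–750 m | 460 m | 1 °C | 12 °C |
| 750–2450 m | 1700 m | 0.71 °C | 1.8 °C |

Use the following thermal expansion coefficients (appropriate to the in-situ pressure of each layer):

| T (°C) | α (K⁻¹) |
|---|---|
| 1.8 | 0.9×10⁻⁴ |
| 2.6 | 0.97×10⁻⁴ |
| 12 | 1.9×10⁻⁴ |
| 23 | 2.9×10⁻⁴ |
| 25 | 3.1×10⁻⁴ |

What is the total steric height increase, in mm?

Δh ≈ 286 mm

Layer 1 at 25 °C → α = 3.1×10⁻⁴ K⁻¹
Layer 2 at 12 °C → α = 1.9×10⁻⁴ K⁻¹
Layer 3 at 1.8 °C → α = 0.9×10⁻⁴ K⁻¹
Layer 1: 1 × 3.1×10⁻⁴ × 290 = 0.08990 m
1 × 460 × 1.9×10⁻⁴ = 0.08740 m
750–2450 m: 1700 × 0.71 × 0.9×10⁻⁴ = 0.10863 m
Δh = 0.08990 + 0.08740 + 0.10863 = 0.28593 m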